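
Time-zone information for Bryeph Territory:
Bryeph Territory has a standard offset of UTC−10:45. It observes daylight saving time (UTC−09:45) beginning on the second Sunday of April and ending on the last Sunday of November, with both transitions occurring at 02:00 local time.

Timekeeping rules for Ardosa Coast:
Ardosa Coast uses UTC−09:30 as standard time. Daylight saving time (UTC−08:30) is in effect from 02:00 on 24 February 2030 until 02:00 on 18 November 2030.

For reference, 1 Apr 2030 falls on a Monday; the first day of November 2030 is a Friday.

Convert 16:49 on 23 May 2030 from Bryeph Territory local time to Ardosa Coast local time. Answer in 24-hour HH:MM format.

18:04

1 April 2030 is a Monday, so the first Sunday is April 7 and the second is April 14.
1 November 2030 is a Friday, so Sundays fall on 3, 10, 17, 24; the last is November 24.
Daylight saving runs 14 April – 24 November; 23 May 2030 is inside that window, so Bryeph Territory is at UTC−09:45.
16:49 Bryeph Territory + 9h45m = 02:34 UTC (rolling into the next day, 24 May 2030).
At the standard offset (UTC−09:30), 02:34 UTC − 9h30m = 17:04 Ardosa Coast standard time (rolling into the previous day, 23 May 2030).
The standard-time date in Ardosa Coast, 23 May 2030, lies within the daylight-saving period (24 February – 18 November), so Ardosa Coast is on daylight time, UTC−08:30.
02:34 UTC − 8h30m = 18:04 Ardosa Coast (rolling into the previous day, 23 May 2030).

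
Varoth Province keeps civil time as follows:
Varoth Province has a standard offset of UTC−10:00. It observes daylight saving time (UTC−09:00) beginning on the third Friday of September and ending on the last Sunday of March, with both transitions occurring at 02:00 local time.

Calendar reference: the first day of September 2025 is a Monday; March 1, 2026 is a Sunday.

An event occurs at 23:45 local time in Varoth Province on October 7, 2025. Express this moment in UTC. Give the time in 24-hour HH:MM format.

1 September 2025 is a Monday, so the first Friday is September 5 and the third is September 19.
1 March 2026 is a Sunday, so Sundays fall on 1, 8, 15, 22, 29; the last is March 29.
Daylight saving runs 19 September 2025 – 29 March 2026; October 7, 2025 is inside that window, so Varoth Province is at UTC−09:00.
23:45 local + 9h = 08:45 UTC (rolling into the next day, 8 October 2025).

08:45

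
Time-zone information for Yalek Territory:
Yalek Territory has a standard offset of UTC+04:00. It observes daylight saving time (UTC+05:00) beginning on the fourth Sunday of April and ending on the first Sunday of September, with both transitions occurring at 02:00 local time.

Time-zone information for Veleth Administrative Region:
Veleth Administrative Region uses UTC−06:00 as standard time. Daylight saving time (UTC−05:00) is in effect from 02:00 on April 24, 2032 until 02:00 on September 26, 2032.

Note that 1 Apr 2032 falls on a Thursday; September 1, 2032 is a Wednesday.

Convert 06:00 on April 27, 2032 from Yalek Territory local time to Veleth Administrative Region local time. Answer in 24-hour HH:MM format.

20:00

1 April 2032 is a Thursday, so the first Sunday is April 4 and the fourth is April 25.
1 September 2032 is a Wednesday, so the first Sunday is September 5.
Daylight saving runs 25 April – 5 September; April 27, 2032 is inside that window, so Yalek Territory is at UTC+05:00.
06:00 Yalek Territory − 5h = 01:00 UTC.
At the standard offset (UTC−06:00), 01:00 UTC − 6h = 19:00 Veleth Administrative Region standard time (rolling into the previous day, 26 April 2032).
The standard-time date in Veleth Administrative Region, April 26, 2032, lies within the daylight-saving period (24 April – 26 September), so Veleth Administrative Region is on daylight time, UTC−05:00.
01:00 UTC − 5h = 20:00 Veleth Administrative Region (rolling into the previous day, 26 April 2032).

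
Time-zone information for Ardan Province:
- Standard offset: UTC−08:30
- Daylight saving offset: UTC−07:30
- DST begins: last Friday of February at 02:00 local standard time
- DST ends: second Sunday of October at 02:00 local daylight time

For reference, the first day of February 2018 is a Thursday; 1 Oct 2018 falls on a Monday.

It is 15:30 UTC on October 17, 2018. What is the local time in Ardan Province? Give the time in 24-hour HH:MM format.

1 February 2018 is a Thursday, so Fridays fall on 2, 9, 16, 23; the last is February 23.
1 October 2018 is a Monday, so the first Sunday is October 7 and the second is October 14.
At the standard offset (UTC−08:30), 15:30 UTC − 8h30m = 07:00 Ardan Province standard time.
Daylight saving runs 23 February – 14 October; the standard-time date in Ardan Province, October 17, 2018, is outside that window, so Ardan Province is on standard time at UTC−08:30.
15:30 UTC − 8h30m = 07:00 local.

07:00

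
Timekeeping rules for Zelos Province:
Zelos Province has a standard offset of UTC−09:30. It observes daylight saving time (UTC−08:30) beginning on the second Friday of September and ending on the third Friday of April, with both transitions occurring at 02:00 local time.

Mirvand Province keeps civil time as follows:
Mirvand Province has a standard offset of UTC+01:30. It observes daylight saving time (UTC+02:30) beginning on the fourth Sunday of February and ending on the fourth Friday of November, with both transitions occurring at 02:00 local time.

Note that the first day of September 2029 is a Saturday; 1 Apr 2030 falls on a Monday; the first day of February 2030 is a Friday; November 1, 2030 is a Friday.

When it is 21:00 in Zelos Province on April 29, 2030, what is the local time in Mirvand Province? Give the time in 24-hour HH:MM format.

1 September 2029 is a Saturday, so the first Friday is September 7 and the second is September 14.
1 April 2030 is a Monday, so the first Friday is April 5 and the third is April 19.
Daylight saving runs 14 September 2029 – 19 April 2030; April 29, 2030 is outside that window, so Zelos Province is on standard time at UTC−09:30.
21:00 Zelos Province + 9h30m = 06:30 UTC (rolling into the next day, 30 April 2030).
1 February 2030 is a Friday, so the first Sunday is February 3 and the fourth is February 24.
1 November 2030 is a Friday, so the first Friday is November 1 and the fourth is November 22.
At the standard offset (UTC+01:30), 06:30 UTC + 1h30m = 08:00 Mirvand Province standard time.
The standard-time date in Mirvand Province, April 30, 2030, falls between 24 February and 22 November, so daylight saving is in effect and Mirvand Province is at UTC+02:30.
06:30 UTC + 2h30m = 09:00 Mirvand Province.

09:00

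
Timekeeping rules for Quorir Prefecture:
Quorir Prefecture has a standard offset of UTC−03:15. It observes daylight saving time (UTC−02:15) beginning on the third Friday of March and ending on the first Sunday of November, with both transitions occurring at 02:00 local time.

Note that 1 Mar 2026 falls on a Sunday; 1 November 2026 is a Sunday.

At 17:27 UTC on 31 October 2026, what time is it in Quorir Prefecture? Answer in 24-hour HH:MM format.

1 March 2026 is a Sunday, so the first Friday is March 6 and the third is March 20.
1 November 2026 is a Sunday, so the first Sunday is November 1.
At the standard offset (UTC−03:15), 17:27 UTC − 3h15m = 14:12 Quorir Prefecture standard time.
Daylight saving runs 20 March – 1 November; the standard-time date in Quorir Prefecture, 31 October 2026, is inside that window, so Quorir Prefecture is at UTC−02:15.
17:27 UTC − 2h15m = 15:12 local.

15:12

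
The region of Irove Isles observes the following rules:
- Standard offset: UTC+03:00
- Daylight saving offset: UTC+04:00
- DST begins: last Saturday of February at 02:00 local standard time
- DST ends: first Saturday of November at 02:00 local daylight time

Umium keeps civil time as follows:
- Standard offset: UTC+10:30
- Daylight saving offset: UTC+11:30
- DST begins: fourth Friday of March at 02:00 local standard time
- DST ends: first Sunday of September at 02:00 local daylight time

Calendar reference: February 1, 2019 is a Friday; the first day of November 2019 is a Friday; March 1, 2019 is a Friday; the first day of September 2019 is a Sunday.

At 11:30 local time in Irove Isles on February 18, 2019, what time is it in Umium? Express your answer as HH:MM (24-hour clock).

19:00

1 February 2019 is a Friday, so Saturdays fall on 2, 9, 16, 23; the last is February 23.
1 November 2019 is a Friday, so the first Saturday is November 2.
Daylight saving runs 23 February – 2 November; February 18, 2019 is outside that window, so Irove Isles is on standard time at UTC+03:00.
11:30 Irove Isles − 3h = 08:30 UTC.
1 March 2019 is a Friday, so the first Friday is March 1 and the fourth is March 22.
1 September 2019 is a Sunday, so the first Sunday is September 1.
At the standard offset (UTC+10:30), 08:30 UTC + 10h30m = 19:00 Umium standard time.
The standard-time date in Umium, February 18, 2019, does not fall between 22 March and 1 September, so daylight saving is not in effect and Umium is at UTC+10:30.
08:30 UTC + 10h30m = 19:00 Umium.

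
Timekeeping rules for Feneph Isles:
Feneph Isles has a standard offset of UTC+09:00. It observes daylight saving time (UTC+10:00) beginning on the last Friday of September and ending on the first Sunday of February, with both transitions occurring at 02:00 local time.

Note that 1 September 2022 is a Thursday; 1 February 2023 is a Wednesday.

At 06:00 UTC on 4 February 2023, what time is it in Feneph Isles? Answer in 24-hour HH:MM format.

16:00

1 September 2022 is a Thursday, so Fridays fall on 2, 9, 16, 23, 30; the last is September 30.
1 February 2023 is a Wednesday, so the first Sunday is February 5.
At the standard offset (UTC+09:00), 06:00 UTC + 9h = 15:00 Feneph Isles standard time.
The standard-time date in Feneph Isles, 4 February 2023, falls between 30 September 2022 and 5 February 2023, so daylight saving is in effect and Feneph Isles is at UTC+10:00.
06:00 UTC + 10h = 16:00 local.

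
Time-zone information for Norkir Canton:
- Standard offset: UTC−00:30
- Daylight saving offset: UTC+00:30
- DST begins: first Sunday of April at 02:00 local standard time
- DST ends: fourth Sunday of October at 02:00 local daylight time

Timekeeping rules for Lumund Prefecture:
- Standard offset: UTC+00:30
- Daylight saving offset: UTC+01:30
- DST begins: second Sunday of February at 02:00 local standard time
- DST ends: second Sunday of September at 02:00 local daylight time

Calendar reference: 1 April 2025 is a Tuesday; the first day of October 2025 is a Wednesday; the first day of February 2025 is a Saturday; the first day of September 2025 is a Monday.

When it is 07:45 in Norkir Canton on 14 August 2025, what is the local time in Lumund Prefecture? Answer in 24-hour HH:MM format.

1 April 2025 is a Tuesday, so the first Sunday is April 6.
1 October 2025 is a Wednesday, so the first Sunday is October 5 and the fourth is October 26.
14 August 2025 falls between 6 April and 26 October, so daylight saving is in effect and Norkir Canton is at UTC+00:30.
07:45 Norkir Canton − 0h30m = 07:15 UTC.
1 February 2025 is a Saturday, so the first Sunday is February 2 and the second is February 9.
1 September 2025 is a Monday, so the first Sunday is September 7 and the second is September 14.
At the standard offset (UTC+00:30), 07:15 UTC + 0h30m = 07:45 Lumund Prefecture standard time.
Daylight saving runs 9 February – 14 September; the standard-time date in Lumund Prefecture, 14 August 2025, is inside that window, so Lumund Prefecture is at UTC+01:30.
07:15 UTC + 1h30m = 08:45 Lumund Prefecture.

08:45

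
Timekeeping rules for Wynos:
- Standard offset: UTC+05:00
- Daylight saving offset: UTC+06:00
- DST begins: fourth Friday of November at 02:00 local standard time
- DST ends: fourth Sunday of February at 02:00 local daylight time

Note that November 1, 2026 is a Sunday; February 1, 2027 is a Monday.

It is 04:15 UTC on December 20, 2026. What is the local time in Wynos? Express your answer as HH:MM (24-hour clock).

10:15

1 November 2026 is a Sunday, so the first Friday is November 6 and the fourth is November 27.
1 February 2027 is a Monday, so the first Sunday is February 7 and the fourth is February 28.
At the standard offset (UTC+05:00), 04:15 UTC + 5h = 09:15 Wynos standard time.
The standard-time date in Wynos, December 20, 2026, falls between 27 November 2026 and 28 February 2027, so daylight saving is in effect and Wynos is at UTC+06:00.
04:15 UTC + 6h = 10:15 local.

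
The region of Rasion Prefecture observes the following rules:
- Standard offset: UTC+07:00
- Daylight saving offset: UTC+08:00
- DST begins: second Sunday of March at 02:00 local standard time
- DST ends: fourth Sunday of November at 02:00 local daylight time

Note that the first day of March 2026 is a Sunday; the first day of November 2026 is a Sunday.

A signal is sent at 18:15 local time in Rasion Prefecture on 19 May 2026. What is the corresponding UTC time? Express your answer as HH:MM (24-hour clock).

10:15

1 March 2026 is a Sunday, so the first Sunday is March 1 and the second is March 8.
1 November 2026 is a Sunday, so the first Sunday is November 1 and the fourth is November 22.
19 May 2026 falls between 8 March and 22 November, so daylight saving is in effect and Rasion Prefecture is at UTC+08:00.
18:15 local − 8h = 10:15 UTC.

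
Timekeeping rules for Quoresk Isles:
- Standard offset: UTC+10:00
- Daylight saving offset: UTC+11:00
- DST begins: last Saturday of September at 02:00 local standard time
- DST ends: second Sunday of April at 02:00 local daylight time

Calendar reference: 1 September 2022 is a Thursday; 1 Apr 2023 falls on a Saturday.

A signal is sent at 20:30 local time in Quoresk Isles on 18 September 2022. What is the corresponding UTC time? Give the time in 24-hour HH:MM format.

1 September 2022 is a Thursday, so Saturdays fall on 3, 10, 17, 24; the last is September 24.
1 April 2023 is a Saturday, so the first Sunday is April 2 and the second is April 9.
Daylight saving runs 24 September 2022 – 9 April 2023; 18 September 2022 is outside that window, so Quoresk Isles is on standard time at UTC+10:00.
20:30 local − 10h = 10:30 UTC.

10:30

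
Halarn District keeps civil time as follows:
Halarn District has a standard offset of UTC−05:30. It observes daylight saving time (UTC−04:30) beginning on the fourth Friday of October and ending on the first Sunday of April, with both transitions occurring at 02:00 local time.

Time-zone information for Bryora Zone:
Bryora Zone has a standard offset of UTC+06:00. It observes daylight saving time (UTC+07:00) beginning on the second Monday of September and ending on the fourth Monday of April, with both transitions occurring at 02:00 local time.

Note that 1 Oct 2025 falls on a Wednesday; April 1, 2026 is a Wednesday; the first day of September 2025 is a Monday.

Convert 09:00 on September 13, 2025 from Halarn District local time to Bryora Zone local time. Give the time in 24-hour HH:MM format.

1 October 2025 is a Wednesday, so the first Friday is October 3 and the fourth is October 24.
1 April 2026 is a Wednesday, so the first Sunday is April 5.
Daylight saving runs 24 October 2025 – 5 April 2026; September 13, 2025 is outside that window, so Halarn District is on standard time at UTC−05:30.
09:00 Halarn District + 5h30m = 14:30 UTC.
1 September 2025 is a Monday, so the first Monday is September 1 and the second is September 8.
1 April 2026 is a Wednesday, so the first Monday is April 6 and the fourth is April 27.
At the standard offset (UTC+06:00), 14:30 UTC + 6h = 20:30 Bryora Zone standard time.
Daylight saving runs 8 September 2025 – 27 April 2026; the standard-time date in Bryora Zone, September 13, 2025, is inside that window, so Bryora Zone is at UTC+07:00.
14:30 UTC + 7h = 21:30 Bryora Zone.

21:30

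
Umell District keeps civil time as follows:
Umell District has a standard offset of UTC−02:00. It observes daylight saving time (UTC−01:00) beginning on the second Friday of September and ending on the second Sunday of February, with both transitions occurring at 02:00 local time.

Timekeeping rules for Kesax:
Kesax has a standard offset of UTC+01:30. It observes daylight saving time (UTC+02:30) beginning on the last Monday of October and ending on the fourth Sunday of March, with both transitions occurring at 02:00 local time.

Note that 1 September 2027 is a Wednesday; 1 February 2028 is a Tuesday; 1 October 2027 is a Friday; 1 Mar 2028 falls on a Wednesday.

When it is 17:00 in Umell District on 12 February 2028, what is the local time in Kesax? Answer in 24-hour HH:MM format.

1 September 2027 is a Wednesday, so the first Friday is September 3 and the second is September 10.
1 February 2028 is a Tuesday, so the first Sunday is February 6 and the second is February 13.
12 February 2028 falls between 10 September 2027 and 13 February 2028, so daylight saving is in effect and Umell District is at UTC−01:00.
17:00 Umell District + 1h = 18:00 UTC.
1 October 2027 is a Friday, so Mondays fall on 4, 11, 18, 25; the last is October 25.
1 March 2028 is a Wednesday, so the first Sunday is March 5 and the fourth is March 26.
At the standard offset (UTC+01:30), 18:00 UTC + 1h30m = 19:30 Kesax standard time.
Daylight saving runs 25 October 2027 – 26 March 2028; the standard-time date in Kesax, 12 February 2028, is inside that window, so Kesax is at UTC+02:30.
18:00 UTC + 2h30m = 20:30 Kesax.

20:30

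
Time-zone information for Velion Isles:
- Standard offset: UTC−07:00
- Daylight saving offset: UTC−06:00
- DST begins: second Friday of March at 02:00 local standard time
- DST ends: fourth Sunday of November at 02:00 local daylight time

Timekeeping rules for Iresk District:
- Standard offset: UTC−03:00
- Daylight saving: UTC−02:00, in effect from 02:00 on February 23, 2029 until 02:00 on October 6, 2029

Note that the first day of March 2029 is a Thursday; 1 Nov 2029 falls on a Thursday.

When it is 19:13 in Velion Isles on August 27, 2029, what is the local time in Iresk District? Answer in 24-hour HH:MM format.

1 March 2029 is a Thursday, so the first Friday is March 2 and the second is March 9.
1 November 2029 is a Thursday, so the first Sunday is November 4 and the fourth is November 25.
August 27, 2029 falls between 9 March and 25 November, so daylight saving is in effect and Velion Isles is at UTC−06:00.
19:13 Velion Isles + 6h = 01:13 UTC (rolling into the next day, 28 August 2029).
At the standard offset (UTC−03:00), 01:13 UTC − 3h = 22:13 Iresk District standard time (rolling into the previous day, 27 August 2029).
Daylight saving runs 23 February – 6 October; the standard-time date in Iresk District, August 27, 2029, is inside that window, so Iresk District is at UTC−02:00.
01:13 UTC − 2h = 23:13 Iresk District (rolling into the previous day, 27 August 2029).

23:13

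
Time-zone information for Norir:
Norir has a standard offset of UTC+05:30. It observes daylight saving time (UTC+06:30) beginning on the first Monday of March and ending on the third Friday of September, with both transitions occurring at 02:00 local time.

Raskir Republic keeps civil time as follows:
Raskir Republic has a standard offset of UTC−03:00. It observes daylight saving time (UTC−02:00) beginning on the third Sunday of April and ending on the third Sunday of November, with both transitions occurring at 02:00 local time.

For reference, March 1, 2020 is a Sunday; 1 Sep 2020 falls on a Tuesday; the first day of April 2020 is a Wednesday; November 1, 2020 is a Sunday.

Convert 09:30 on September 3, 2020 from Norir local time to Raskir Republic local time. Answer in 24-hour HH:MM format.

1 March 2020 is a Sunday, so the first Monday is March 2.
1 September 2020 is a Tuesday, so the first Friday is September 4 and the third is September 18.
September 3, 2020 falls between 2 March and 18 September, so daylight saving is in effect and Norir is at UTC+06:30.
09:30 Norir − 6h30m = 03:00 UTC.
1 April 2020 is a Wednesday, so the first Sunday is April 5 and the third is April 19.
1 November 2020 is a Sunday, so the first Sunday is November 1 and the third is November 15.
At the standard offset (UTC−03:00), 03:00 UTC − 3h = 00:00 Raskir Republic standard time.
The standard-time date in Raskir Republic, September 3, 2020, falls between 19 April and 15 November, so daylight saving is in effect and Raskir Republic is at UTC−02:00.
03:00 UTC − 2h = 01:00 Raskir Republic.

01:00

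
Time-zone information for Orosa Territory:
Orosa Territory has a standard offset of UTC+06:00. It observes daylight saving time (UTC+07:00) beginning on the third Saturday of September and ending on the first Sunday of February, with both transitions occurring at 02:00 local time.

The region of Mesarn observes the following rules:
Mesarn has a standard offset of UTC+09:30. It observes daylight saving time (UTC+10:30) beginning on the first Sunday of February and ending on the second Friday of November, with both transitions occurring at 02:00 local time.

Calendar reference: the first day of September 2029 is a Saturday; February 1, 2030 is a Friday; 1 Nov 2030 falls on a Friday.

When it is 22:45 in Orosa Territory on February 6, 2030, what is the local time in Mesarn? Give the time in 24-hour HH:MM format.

03:15

1 September 2029 is a Saturday, so the first Saturday is September 1 and the third is September 15.
1 February 2030 is a Friday, so the first Sunday is February 3.
February 6, 2030 does not fall between 15 September 2029 and 3 February 2030, so daylight saving is not in effect and Orosa Territory is at UTC+06:00.
22:45 Orosa Territory − 6h = 16:45 UTC.
1 February 2030 is a Friday, so the first Sunday is February 3.
1 November 2030 is a Friday, so the first Friday is November 1 and the second is November 8.
At the standard offset (UTC+09:30), 16:45 UTC + 9h30m = 02:15 Mesarn standard time (rolling into the next day, 7 February 2030).
The standard-time date in Mesarn, February 7, 2030, lies within the daylight-saving period (3 February – 8 November), so Mesarn is on daylight time, UTC+10:30.
16:45 UTC + 10h30m = 03:15 Mesarn (rolling into the next day, 7 February 2030).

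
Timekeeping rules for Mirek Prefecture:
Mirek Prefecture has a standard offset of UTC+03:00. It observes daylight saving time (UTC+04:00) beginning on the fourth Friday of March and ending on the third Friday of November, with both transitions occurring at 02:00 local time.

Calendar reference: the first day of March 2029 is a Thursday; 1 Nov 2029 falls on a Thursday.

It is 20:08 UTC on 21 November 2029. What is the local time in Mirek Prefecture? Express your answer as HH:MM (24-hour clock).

1 March 2029 is a Thursday, so the first Friday is March 2 and the fourth is March 23.
1 November 2029 is a Thursday, so the first Friday is November 2 and the third is November 16.
At the standard offset (UTC+03:00), 20:08 UTC + 3h = 23:08 Mirek Prefecture standard time.
The standard-time date in Mirek Prefecture, 21 November 2029, is outside the daylight-saving period (23 March – 16 November), so Mirek Prefecture is on standard time, UTC+03:00.
20:08 UTC + 3h = 23:08 local.

23:08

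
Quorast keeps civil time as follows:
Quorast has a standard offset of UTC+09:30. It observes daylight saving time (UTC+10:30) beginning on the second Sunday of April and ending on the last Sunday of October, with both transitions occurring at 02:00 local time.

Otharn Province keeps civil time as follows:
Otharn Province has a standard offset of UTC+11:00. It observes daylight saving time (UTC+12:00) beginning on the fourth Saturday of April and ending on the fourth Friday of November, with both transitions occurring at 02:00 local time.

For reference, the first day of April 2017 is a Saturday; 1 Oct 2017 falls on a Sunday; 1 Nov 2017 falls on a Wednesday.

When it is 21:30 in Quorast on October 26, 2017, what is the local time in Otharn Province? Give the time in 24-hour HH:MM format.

1 April 2017 is a Saturday, so the first Sunday is April 2 and the second is April 9.
1 October 2017 is a Sunday, so Sundays fall on 1, 8, 15, 22, 29; the last is October 29.
October 26, 2017 lies within the daylight-saving period (9 April – 29 October), so Quorast is on daylight time, UTC+10:30.
21:30 Quorast − 10h30m = 11:00 UTC.
1 April 2017 is a Saturday, so the first Saturday is April 1 and the fourth is April 22.
1 November 2017 is a Wednesday, so the first Friday is November 3 and the fourth is November 24.
At the standard offset (UTC+11:00), 11:00 UTC + 11h = 22:00 Otharn Province standard time.
The standard-time date in Otharn Province, October 26, 2017, falls between 22 April and 24 November, so daylight saving is in effect and Otharn Province is at UTC+12:00.
11:00 UTC + 12h = 23:00 Otharn Province.

23:00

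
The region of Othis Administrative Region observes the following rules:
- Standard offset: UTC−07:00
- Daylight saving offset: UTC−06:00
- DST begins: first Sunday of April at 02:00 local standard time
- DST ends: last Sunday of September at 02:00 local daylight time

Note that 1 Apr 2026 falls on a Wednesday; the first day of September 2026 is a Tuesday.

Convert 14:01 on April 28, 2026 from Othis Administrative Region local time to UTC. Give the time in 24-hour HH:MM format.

1 April 2026 is a Wednesday, so the first Sunday is April 5.
1 September 2026 is a Tuesday, so Sundays fall on 6, 13, 20, 27; the last is September 27.
Daylight saving runs 5 April – 27 September; April 28, 2026 is inside that window, so Othis Administrative Region is at UTC−06:00.
14:01 local + 6h = 20:01 UTC.

20:01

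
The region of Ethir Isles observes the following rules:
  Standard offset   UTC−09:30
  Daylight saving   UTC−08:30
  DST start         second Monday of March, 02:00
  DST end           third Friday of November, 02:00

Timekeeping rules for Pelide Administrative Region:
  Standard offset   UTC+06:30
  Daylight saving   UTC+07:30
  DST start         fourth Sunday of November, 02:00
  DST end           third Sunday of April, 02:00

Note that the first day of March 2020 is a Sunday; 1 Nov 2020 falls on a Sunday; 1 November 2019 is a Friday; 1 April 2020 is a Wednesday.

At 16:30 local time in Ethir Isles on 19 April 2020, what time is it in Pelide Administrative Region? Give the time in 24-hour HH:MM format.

1 March 2020 is a Sunday, so the first Monday is March 2 and the second is March 9.
1 November 2020 is a Sunday, so the first Friday is November 6 and the third is November 20.
Daylight saving runs 9 March – 20 November; 19 April 2020 is inside that window, so Ethir Isles is at UTC−08:30.
16:30 Ethir Isles + 8h30m = 01:00 UTC (rolling into the next day, 20 April 2020).
1 November 2019 is a Friday, so the first Sunday is November 3 and the fourth is November 24.
1 April 2020 is a Wednesday, so the first Sunday is April 5 and the third is April 19.
At the standard offset (UTC+06:30), 01:00 UTC + 6h30m = 07:30 Pelide Administrative Region standard time.
The standard-time date in Pelide Administrative Region, 20 April 2020, does not fall between 24 November 2019 and 19 April 2020, so daylight saving is not in effect and Pelide Administrative Region is at UTC+06:30.
01:00 UTC + 6h30m = 07:30 Pelide Administrative Region.

07:30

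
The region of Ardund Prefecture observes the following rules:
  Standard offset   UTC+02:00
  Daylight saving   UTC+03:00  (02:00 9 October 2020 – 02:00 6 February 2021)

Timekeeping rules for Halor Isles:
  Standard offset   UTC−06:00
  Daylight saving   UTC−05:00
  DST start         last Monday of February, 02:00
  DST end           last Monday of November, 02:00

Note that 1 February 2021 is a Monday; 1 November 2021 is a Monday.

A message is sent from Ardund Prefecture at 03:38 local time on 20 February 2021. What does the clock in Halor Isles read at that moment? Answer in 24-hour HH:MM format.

20 February 2021 does not fall between 9 October 2020 and 6 February 2021, so daylight saving is not in effect and Ardund Prefecture is at UTC+02:00.
03:38 Ardund Prefecture − 2h = 01:38 UTC.
1 February 2021 is a Monday, so Mondays fall on 1, 8, 15, 22; the last is February 22.
1 November 2021 is a Monday, so Mondays fall on 1, 8, 15, 22, 29; the last is November 29.
At the standard offset (UTC−06:00), 01:38 UTC − 6h = 19:38 Halor Isles standard time (rolling into the previous day, 19 February 2021).
Daylight saving runs 22 February – 29 November; the standard-time date in Halor Isles, 19 February 2021, is outside that window, so Halor Isles is on standard time at UTC−06:00.
01:38 UTC − 6h = 19:38 Halor Isles (rolling into the previous day, 19 February 2021).

19:38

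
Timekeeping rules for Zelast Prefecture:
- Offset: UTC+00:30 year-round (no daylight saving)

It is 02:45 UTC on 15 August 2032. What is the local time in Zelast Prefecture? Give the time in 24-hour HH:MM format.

03:15

Zelast Prefecture stays on UTC+00:30 all year.
02:45 UTC + 0h30m = 03:15 local.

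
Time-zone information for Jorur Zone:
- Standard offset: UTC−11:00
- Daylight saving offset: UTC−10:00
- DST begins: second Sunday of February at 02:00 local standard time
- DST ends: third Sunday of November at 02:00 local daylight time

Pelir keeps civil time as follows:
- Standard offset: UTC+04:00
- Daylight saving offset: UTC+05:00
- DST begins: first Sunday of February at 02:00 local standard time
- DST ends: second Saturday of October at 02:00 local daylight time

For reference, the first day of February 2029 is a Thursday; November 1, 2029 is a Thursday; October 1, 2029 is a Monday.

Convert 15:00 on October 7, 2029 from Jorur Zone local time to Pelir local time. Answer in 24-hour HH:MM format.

1 February 2029 is a Thursday, so the first Sunday is February 4 and the second is February 11.
1 November 2029 is a Thursday, so the first Sunday is November 4 and the third is November 18.
Daylight saving runs 11 February – 18 November; October 7, 2029 is inside that window, so Jorur Zone is at UTC−10:00.
15:00 Jorur Zone + 10h = 01:00 UTC (rolling into the next day, 8 October 2029).
1 February 2029 is a Thursday, so the first Sunday is February 4.
1 October 2029 is a Monday, so the first Saturday is October 6 and the second is October 13.
At the standard offset (UTC+04:00), 01:00 UTC + 4h = 05:00 Pelir standard time.
Daylight saving runs 4 February – 13 October; the standard-time date in Pelir, October 8, 2029, is inside that window, so Pelir is at UTC+05:00.
01:00 UTC + 5h = 06:00 Pelir.

06:00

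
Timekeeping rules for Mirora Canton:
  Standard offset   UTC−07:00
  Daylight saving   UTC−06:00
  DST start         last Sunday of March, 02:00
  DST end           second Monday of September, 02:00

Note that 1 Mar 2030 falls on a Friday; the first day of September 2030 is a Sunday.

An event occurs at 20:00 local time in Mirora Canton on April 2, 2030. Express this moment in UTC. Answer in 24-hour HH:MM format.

1 March 2030 is a Friday, so Sundays fall on 3, 10, 17, 24, 31; the last is March 31.
1 September 2030 is a Sunday, so the first Monday is September 2 and the second is September 9.
Daylight saving runs 31 March – 9 September; April 2, 2030 is inside that window, so Mirora Canton is at UTC−06:00.
20:00 local + 6h = 02:00 UTC (rolling into the next day, 3 April 2030).

02:00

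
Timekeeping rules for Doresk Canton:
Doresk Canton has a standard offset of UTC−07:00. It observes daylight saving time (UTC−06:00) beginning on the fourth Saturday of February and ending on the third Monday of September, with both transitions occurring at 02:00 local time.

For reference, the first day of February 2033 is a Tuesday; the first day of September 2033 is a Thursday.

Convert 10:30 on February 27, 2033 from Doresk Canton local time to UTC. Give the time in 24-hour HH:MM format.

16:30

1 February 2033 is a Tuesday, so the first Saturday is February 5 and the fourth is February 26.
1 September 2033 is a Thursday, so the first Monday is September 5 and the third is September 19.
Daylight saving runs 26 February – 19 September; February 27, 2033 is inside that window, so Doresk Canton is at UTC−06:00.
10:30 local + 6h = 16:30 UTC.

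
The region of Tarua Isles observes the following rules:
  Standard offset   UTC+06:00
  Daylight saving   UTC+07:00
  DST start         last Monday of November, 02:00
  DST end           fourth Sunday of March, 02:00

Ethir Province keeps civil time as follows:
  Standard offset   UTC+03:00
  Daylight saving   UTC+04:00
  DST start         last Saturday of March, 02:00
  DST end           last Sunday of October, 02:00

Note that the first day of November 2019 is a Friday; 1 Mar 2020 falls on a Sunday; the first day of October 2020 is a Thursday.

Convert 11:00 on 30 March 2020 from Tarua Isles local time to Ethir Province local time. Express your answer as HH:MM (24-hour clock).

09:00

1 November 2019 is a Friday, so Mondays fall on 4, 11, 18, 25; the last is November 25.
1 March 2020 is a Sunday, so the first Sunday is March 1 and the fourth is March 22.
30 March 2020 is outside the daylight-saving period (25 November 2019 – 22 March 2020), so Tarua Isles is on standard time, UTC+06:00.
11:00 Tarua Isles − 6h = 05:00 UTC.
1 March 2020 is a Sunday, so Saturdays fall on 7, 14, 21, 28; the last is March 28.
1 October 2020 is a Thursday, so Sundays fall on 4, 11, 18, 25; the last is October 25.
At the standard offset (UTC+03:00), 05:00 UTC + 3h = 08:00 Ethir Province standard time.
The standard-time date in Ethir Province, 30 March 2020, falls between 28 March and 25 October, so daylight saving is in effect and Ethir Province is at UTC+04:00.
05:00 UTC + 4h = 09:00 Ethir Province.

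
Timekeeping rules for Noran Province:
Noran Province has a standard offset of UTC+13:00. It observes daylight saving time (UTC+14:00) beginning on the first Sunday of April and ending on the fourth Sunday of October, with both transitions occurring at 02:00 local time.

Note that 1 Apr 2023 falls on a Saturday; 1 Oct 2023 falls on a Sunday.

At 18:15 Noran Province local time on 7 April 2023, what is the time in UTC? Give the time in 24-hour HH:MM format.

04:15

1 April 2023 is a Saturday, so the first Sunday is April 2.
1 October 2023 is a Sunday, so the first Sunday is October 1 and the fourth is October 22.
7 April 2023 lies within the daylight-saving period (2 April – 22 October), so Noran Province is on daylight time, UTC+14:00.
18:15 local − 14h = 04:15 UTC.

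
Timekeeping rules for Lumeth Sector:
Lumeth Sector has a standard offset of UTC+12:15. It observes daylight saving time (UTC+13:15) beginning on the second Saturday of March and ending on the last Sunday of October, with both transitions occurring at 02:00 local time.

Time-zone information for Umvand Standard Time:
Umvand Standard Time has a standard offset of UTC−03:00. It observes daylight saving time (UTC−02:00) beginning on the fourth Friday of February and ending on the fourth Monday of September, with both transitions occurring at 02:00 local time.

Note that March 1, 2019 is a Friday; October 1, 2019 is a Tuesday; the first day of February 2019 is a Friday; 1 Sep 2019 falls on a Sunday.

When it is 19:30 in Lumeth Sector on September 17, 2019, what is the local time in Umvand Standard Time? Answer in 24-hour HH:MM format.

1 March 2019 is a Friday, so the first Saturday is March 2 and the second is March 9.
1 October 2019 is a Tuesday, so Sundays fall on 6, 13, 20, 27; the last is October 27.
Daylight saving runs 9 March – 27 October; September 17, 2019 is inside that window, so Lumeth Sector is at UTC+13:15.
19:30 Lumeth Sector − 13h15m = 06:15 UTC.
1 February 2019 is a Friday, so the first Friday is February 1 and the fourth is February 22.
1 September 2019 is a Sunday, so the first Monday is September 2 and the fourth is September 23.
At the standard offset (UTC−03:00), 06:15 UTC − 3h = 03:15 Umvand Standard Time standard time.
The standard-time date in Umvand Standard Time, September 17, 2019, falls between 22 February and 23 September, so daylight saving is in effect and Umvand Standard Time is at UTC−02:00.
06:15 UTC − 2h = 04:15 Umvand Standard Time.

04:15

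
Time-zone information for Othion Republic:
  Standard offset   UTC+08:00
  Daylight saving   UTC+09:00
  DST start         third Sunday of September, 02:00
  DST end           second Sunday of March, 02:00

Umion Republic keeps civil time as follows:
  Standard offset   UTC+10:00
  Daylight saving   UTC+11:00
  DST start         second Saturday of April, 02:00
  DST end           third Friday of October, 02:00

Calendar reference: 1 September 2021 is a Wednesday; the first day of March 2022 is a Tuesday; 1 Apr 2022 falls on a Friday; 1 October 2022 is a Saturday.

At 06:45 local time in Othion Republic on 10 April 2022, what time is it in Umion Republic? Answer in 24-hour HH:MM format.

1 September 2021 is a Wednesday, so the first Sunday is September 5 and the third is September 19.
1 March 2022 is a Tuesday, so the first Sunday is March 6 and the second is March 13.
Daylight saving runs 19 September 2021 – 13 March 2022; 10 April 2022 is outside that window, so Othion Republic is on standard time at UTC+08:00.
06:45 Othion Republic − 8h = 22:45 UTC (rolling into the previous day, 9 April 2022).
1 April 2022 is a Friday, so the first Saturday is April 2 and the second is April 9.
1 October 2022 is a Saturday, so the first Friday is October 7 and the third is October 21.
At the standard offset (UTC+10:00), 22:45 UTC + 10h = 08:45 Umion Republic standard time (rolling into the next day, 10 April 2022).
The standard-time date in Umion Republic, 10 April 2022, falls between 9 April and 21 October, so daylight saving is in effect and Umion Republic is at UTC+11:00.
22:45 UTC + 11h = 09:45 Umion Republic (rolling into the next day, 10 April 2022).

09:45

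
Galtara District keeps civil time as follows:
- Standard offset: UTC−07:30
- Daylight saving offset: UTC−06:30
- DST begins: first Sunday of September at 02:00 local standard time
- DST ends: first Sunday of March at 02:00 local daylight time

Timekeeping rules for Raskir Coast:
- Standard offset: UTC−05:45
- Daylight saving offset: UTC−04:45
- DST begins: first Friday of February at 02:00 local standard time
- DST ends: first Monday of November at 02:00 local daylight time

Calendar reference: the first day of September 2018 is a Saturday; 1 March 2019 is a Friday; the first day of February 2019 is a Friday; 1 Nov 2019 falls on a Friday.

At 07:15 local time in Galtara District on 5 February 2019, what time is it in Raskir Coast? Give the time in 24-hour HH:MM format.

09:00

1 September 2018 is a Saturday, so the first Sunday is September 2.
1 March 2019 is a Friday, so the first Sunday is March 3.
5 February 2019 lies within the daylight-saving period (2 September 2018 – 3 March 2019), so Galtara District is on daylight time, UTC−06:30.
07:15 Galtara District + 6h30m = 13:45 UTC.
1 February 2019 is a Friday, so the first Friday is February 1.
1 November 2019 is a Friday, so the first Monday is November 4.
At the standard offset (UTC−05:45), 13:45 UTC − 5h45m = 08:00 Raskir Coast standard time.
Daylight saving runs 1 February – 4 November; the standard-time date in Raskir Coast, 5 February 2019, is inside that window, so Raskir Coast is at UTC−04:45.
13:45 UTC − 4h45m = 09:00 Raskir Coast.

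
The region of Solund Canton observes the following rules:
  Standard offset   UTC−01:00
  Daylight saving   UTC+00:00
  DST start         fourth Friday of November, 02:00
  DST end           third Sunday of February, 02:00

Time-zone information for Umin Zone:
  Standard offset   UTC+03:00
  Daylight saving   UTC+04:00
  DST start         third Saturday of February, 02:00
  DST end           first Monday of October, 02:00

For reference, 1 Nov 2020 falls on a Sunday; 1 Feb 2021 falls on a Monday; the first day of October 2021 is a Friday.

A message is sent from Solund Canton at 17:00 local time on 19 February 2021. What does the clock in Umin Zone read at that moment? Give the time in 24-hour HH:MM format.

1 November 2020 is a Sunday, so the first Friday is November 6 and the fourth is November 27.
1 February 2021 is a Monday, so the first Sunday is February 7 and the third is February 21.
Daylight saving runs 27 November 2020 – 21 February 2021; 19 February 2021 is inside that window, so Solund Canton is at UTC+00:00.
17:00 Solund Canton − 0h = 17:00 UTC.
1 February 2021 is a Monday, so the first Saturday is February 6 and the third is February 20.
1 October 2021 is a Friday, so the first Monday is October 4.
At the standard offset (UTC+03:00), 17:00 UTC + 3h = 20:00 Umin Zone standard time.
Daylight saving runs 20 February – 4 October; the standard-time date in Umin Zone, 19 February 2021, is outside that window, so Umin Zone is on standard time at UTC+03:00.
17:00 UTC + 3h = 20:00 Umin Zone.

20:00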